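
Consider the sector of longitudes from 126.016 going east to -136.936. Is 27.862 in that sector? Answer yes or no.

No

Band width going east from +126.016° to -136.936°: ((-136.936 − 126.016) mod 360) = 97.048°.
Offset of +27.862° east of the west edge: ((27.862 − 126.016) mod 360) = 261.846°.
261.846° > 97.048° ⇒ outside.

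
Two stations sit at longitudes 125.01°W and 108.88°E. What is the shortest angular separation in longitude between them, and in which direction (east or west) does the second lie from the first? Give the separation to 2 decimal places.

126.11° west

Raw difference: 108.88 − -125.01 = 233.89°.
Normalise into (−180°, 180°]: 233.89° − 360° = -126.11°.
Negative ⇒ the second point lies to the west; separation 126.11°.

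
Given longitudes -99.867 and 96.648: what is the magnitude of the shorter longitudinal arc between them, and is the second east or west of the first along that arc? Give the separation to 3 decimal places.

163.485° west

Raw difference: 96.648 − -99.867 = 196.515°.
Normalise into (−180°, 180°]: 196.515° − 360° = -163.485°.
Negative ⇒ the second point lies to the west; separation 163.485°.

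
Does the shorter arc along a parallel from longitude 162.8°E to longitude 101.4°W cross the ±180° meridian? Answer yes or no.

Yes

Naïve |-101.4 − 162.8| = 264.2° > 180°, so the shorter arc goes the other way round — across 180°.
Signed shortest Δλ = ((-101.4 − 162.8 + 180) mod 360) − 180 = 95.8°.
Going east by 95.8° from +162.8° passes through 180° before reaching -101.4°.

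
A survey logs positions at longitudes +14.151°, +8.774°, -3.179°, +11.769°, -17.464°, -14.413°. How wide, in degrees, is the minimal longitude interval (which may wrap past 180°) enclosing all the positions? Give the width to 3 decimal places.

Sort the longitudes: -17.464°, -14.413°, -3.179°, +8.774°, +11.769°, +14.151°.
Eastward gaps between consecutive values (wrapping around): 3.051°, 11.234°, 11.953°, 2.995°, 2.382°, 328.385°.
Largest gap = 328.385° ⇒ minimal covering band is its complement: 360° − 328.385° = 31.615°.
Band runs from -17.464° eastward to +14.151°.

31.615°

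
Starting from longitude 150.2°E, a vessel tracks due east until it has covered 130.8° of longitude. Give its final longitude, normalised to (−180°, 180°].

Start at +150.2°; shift +130.8° → +281.0°.
+281.0° lies outside (−180°, 180°]; subtract 360° → -79.0°.

79.0°W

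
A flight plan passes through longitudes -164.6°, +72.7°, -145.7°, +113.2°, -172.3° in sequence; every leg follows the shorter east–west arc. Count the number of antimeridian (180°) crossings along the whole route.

4

Leg 1: -164.6° → +72.7°, shortest Δλ = -122.7° (west) — crosses 180°.
Leg 2: +72.7° → -145.7°, shortest Δλ = 141.6° (east) — crosses 180°.
Leg 3: -145.7° → +113.2°, shortest Δλ = -101.1° (west) — crosses 180°.
Leg 4: +113.2° → -172.3°, shortest Δλ = 74.5° (east) — crosses 180°.
Total crossings: 4.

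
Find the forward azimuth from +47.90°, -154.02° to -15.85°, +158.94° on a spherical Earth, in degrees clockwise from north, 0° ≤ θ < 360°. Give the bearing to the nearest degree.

Δλ = 158.94 − -154.02 = 312.96°; wrapped into (−180°, 180°]: -47.04°.
θ = atan2( sin Δλ · cos φ₂ , cos φ₁ · sin φ₂ − sin φ₁ · cos φ₂ · cos Δλ )
  = atan2(-0.70401, -0.66953) = -133.562° → normalised to [0°, 360°): 226.438°.

226°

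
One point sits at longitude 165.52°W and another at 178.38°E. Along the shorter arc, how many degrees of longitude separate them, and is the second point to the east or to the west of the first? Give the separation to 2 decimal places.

Raw difference: 178.38 − -165.52 = 343.9°.
Normalise into (−180°, 180°]: 343.9° − 360° = -16.1°.
Negative ⇒ the second point lies to the west; separation 16.10°.

16.10° west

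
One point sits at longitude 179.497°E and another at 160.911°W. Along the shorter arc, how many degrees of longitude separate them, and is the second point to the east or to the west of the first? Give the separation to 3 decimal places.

Raw difference: -160.911 − 179.497 = -340.408°.
Normalise into (−180°, 180°]: -340.408° + 360° = 19.592°.
Positive ⇒ the second point lies to the east; separation 19.592°.

19.592° east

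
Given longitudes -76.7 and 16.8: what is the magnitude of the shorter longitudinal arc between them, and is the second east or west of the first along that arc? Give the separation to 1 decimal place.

Raw difference: 16.8 − -76.7 = 93.5°.
Normalise into (−180°, 180°]: 93.5° stays 93.5°.
Positive ⇒ the second point lies to the east; separation 93.5°.

93.5° east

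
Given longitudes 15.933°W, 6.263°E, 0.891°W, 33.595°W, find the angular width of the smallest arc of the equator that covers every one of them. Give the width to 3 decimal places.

39.858°

Sort the longitudes: -33.595°, -15.933°, -0.891°, +6.263°.
Eastward gaps between consecutive values (wrapping around): 17.662°, 15.042°, 7.154°, 320.142°.
Largest gap = 320.142° ⇒ minimal covering band is its complement: 360° − 320.142° = 39.858°.
Band runs from -33.595° eastward to +6.263°.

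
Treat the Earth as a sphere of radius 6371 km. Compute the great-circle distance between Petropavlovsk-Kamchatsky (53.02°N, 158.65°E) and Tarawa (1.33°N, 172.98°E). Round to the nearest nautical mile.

3185 nmi

Δλ = 172.98 − 158.65 = 14.33°.
Δφ = 1.33 − 53.02 = -51.69°.
a = sin²(Δφ/2) + cos φ₁ · cos φ₂ · sin²(Δλ/2) = 0.199398.
c = 2·atan2(√a, √(1−a)) = 0.92579 rad → d = 6371·c ≈ 5898.20 km ≈ 3184.77 nmi.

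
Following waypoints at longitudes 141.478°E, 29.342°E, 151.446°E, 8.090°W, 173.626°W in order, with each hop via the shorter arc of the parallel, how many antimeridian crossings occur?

0

Leg 1: +141.478° → +29.342°, shortest Δλ = -112.136° (west) — does not cross 180°.
Leg 2: +29.342° → +151.446°, shortest Δλ = 122.104° (east) — does not cross 180°.
Leg 3: +151.446° → -8.090°, shortest Δλ = -159.536° (west) — does not cross 180°.
Leg 4: -8.090° → -173.626°, shortest Δλ = -165.536° (west) — does not cross 180°.
Total crossings: 0.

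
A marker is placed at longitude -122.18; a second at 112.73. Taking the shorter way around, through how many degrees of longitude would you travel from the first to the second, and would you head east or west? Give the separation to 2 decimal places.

125.09° west

Raw difference: 112.73 − -122.18 = 234.91°.
Normalise into (−180°, 180°]: 234.91° − 360° = -125.09°.
Negative ⇒ the second point lies to the west; separation 125.09°.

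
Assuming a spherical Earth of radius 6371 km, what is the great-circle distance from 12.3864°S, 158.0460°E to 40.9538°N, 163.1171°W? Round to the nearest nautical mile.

3859 nmi

Δλ = -163.1171 − 158.0460 = -321.1631°; wrapped into (−180°, 180°]: 38.8369°.
Δφ = 40.9538 − -12.3864 = 53.3402°.
a = sin²(Δφ/2) + cos φ₁ · cos φ₂ · sin²(Δλ/2) = 0.283004.
c = 2·atan2(√a, √(1−a)) = 1.12188 rad → d = 6371·c ≈ 7147.48 km ≈ 3859.33 nmi.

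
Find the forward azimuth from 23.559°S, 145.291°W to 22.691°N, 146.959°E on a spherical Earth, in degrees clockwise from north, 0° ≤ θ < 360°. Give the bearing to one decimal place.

300.0°

Δλ = 146.959 − -145.291 = 292.250°; wrapped into (−180°, 180°]: -67.750°.
θ = atan2( sin Δλ · cos φ₂ , cos φ₁ · sin φ₂ − sin φ₁ · cos φ₂ · cos Δλ )
  = atan2(-0.85390, 0.49324) = -59.988° → normalised to [0°, 360°): 300.012°.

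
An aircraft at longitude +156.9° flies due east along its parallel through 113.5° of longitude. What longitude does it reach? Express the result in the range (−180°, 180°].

Start at +156.9°; shift +113.5° → +270.4°.
+270.4° lies outside (−180°, 180°]; subtract 360° → -89.6°.

-89.6°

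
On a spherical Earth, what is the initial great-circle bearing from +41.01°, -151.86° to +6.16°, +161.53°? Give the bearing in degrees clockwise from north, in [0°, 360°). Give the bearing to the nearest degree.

Δλ = 161.53 − -151.86 = 313.39°; wrapped into (−180°, 180°]: -46.61°.
θ = atan2( sin Δλ · cos φ₂ , cos φ₁ · sin φ₂ − sin φ₁ · cos φ₂ · cos Δλ )
  = atan2(-0.72250, -0.36720) = -116.941° → normalised to [0°, 360°): 243.059°.

243°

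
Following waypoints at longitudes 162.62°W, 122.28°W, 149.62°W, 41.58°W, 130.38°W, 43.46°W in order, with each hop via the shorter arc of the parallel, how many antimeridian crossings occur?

Leg 1: -162.62° → -122.28°, shortest Δλ = 40.34° (east) — does not cross 180°.
Leg 2: -122.28° → -149.62°, shortest Δλ = -27.34° (west) — does not cross 180°.
Leg 3: -149.62° → -41.58°, shortest Δλ = 108.04° (east) — does not cross 180°.
Leg 4: -41.58° → -130.38°, shortest Δλ = -88.8° (west) — does not cross 180°.
Leg 5: -130.38° → -43.46°, shortest Δλ = 86.92° (east) — does not cross 180°.
Total crossings: 0.

0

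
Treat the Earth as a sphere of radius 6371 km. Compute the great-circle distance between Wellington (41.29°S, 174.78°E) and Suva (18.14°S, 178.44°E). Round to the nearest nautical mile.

Δλ = 178.44 − 174.78 = 3.66°.
Δφ = -18.14 − -41.29 = 23.15°.
a = sin²(Δφ/2) + cos φ₁ · cos φ₂ · sin²(Δλ/2) = 0.040989.
c = 2·atan2(√a, √(1−a)) = 0.40773 rad → d = 6371·c ≈ 2597.66 km ≈ 1402.63 nmi.

1403 nmi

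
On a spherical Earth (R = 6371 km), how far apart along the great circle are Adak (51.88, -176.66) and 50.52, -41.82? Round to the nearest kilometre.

Δλ = -41.82 − -176.66 = 134.84°.
Δφ = 50.52 − 51.88 = -1.36°.
a = sin²(Δφ/2) + cos φ₁ · cos φ₂ · sin²(Δλ/2) = 0.334765.
c = 2·atan2(√a, √(1−a)) = 1.23400 rad → d = 6371·c ≈ 7861.78 km.

7862 km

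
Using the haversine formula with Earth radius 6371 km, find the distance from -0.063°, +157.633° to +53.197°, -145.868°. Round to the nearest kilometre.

7866 km

Δλ = -145.868 − 157.633 = -303.501°; wrapped into (−180°, 180°]: 56.499°.
Δφ = 53.197 − -0.063 = 53.260°.
a = sin²(Δφ/2) + cos φ₁ · cos φ₂ · sin²(Δλ/2) = 0.335113.
c = 2·atan2(√a, √(1−a)) = 1.23473 rad → d = 6371·c ≈ 7866.48 km.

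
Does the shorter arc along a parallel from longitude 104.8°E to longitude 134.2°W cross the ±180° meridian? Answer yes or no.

Yes

Naïve |-134.2 − 104.8| = 239.0° > 180°, so the shorter arc goes the other way round — across 180°.
Signed shortest Δλ = ((-134.2 − 104.8 + 180) mod 360) − 180 = 121.0°.
Going east by 121.0° from +104.8° passes through 180° before reaching -134.2°.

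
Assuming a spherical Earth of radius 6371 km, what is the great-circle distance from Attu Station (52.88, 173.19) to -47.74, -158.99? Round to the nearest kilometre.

Δλ = -158.99 − 173.19 = -332.18°; wrapped into (−180°, 180°]: 27.82°.
Δφ = -47.74 − 52.88 = -100.62°.
a = sin²(Δφ/2) + cos φ₁ · cos φ₂ · sin²(Δλ/2) = 0.615601.
c = 2·atan2(√a, √(1−a)) = 1.80411 rad → d = 6371·c ≈ 11493.98 km.

11494 km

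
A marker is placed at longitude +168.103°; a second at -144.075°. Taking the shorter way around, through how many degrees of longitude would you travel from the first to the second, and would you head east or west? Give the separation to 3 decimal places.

47.822° east

Raw difference: -144.075 − 168.103 = -312.178°.
Normalise into (−180°, 180°]: -312.178° + 360° = 47.822°.
Positive ⇒ the second point lies to the east; separation 47.822°.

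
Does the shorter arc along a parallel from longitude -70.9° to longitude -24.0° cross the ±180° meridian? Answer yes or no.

No

Signed shortest Δλ = ((-24.0 − -70.9 + 180) mod 360) − 180 = 46.9°.
Going east by 46.9° from -70.9° reaches -24.0° without touching 180°.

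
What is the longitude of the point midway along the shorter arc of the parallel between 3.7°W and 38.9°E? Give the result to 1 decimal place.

17.6°E

Signed shortest Δλ from -3.7° to +38.9° is +42.6°.
Midpoint longitude = -3.7° + (+42.6°)/2 = -3.7° + 21.3° = +17.6°.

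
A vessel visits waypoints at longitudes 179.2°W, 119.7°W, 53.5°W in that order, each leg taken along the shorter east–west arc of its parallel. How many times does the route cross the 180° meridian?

0

Leg 1: -179.2° → -119.7°, shortest Δλ = 59.5° (east) — does not cross 180°.
Leg 2: -119.7° → -53.5°, shortest Δλ = 66.2° (east) — does not cross 180°.
Total crossings: 0.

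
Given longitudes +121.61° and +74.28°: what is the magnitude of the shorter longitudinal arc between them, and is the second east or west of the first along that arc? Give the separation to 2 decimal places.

47.33° west

Raw difference: 74.28 − 121.61 = -47.33°.
Normalise into (−180°, 180°]: -47.33° stays -47.33°.
Negative ⇒ the second point lies to the west; separation 47.33°.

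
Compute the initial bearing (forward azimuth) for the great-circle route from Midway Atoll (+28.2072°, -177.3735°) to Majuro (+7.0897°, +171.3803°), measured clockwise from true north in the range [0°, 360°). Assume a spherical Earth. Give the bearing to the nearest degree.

209°

Δλ = 171.3803 − -177.3735 = 348.7538°; wrapped into (−180°, 180°]: -11.2462°.
θ = atan2( sin Δλ · cos φ₂ , cos φ₁ · sin φ₂ − sin φ₁ · cos φ₂ · cos Δλ )
  = atan2(-0.19353, -0.35128) = -151.148° → normalised to [0°, 360°): 208.852°.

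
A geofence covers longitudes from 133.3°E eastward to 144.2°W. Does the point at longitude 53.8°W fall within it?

Band width going east from +133.3° to -144.2°: ((-144.2 − 133.3) mod 360) = 82.5°.
Offset of -53.8° east of the west edge: ((-53.8 − 133.3) mod 360) = 172.9°.
172.9° > 82.5° ⇒ outside.

No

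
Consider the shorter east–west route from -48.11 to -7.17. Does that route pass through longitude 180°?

Signed shortest Δλ = ((-7.17 − -48.11 + 180) mod 360) − 180 = 40.94°.
Going east by 40.94° from -48.11° reaches -7.17° without touching 180°.

No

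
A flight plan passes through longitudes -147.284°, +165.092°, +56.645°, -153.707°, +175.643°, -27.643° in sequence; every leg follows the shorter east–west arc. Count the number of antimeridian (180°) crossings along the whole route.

4

Leg 1: -147.284° → +165.092°, shortest Δλ = -47.624° (west) — crosses 180°.
Leg 2: +165.092° → +56.645°, shortest Δλ = -108.447° (west) — does not cross 180°.
Leg 3: +56.645° → -153.707°, shortest Δλ = 149.648° (east) — crosses 180°.
Leg 4: -153.707° → +175.643°, shortest Δλ = -30.65° (west) — crosses 180°.
Leg 5: +175.643° → -27.643°, shortest Δλ = 156.714° (east) — crosses 180°.
Total crossings: 4.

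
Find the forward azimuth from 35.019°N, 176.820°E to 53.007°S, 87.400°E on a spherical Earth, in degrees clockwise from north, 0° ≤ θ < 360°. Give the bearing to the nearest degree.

Δλ = 87.400 − 176.820 = -89.420°.
θ = atan2( sin Δλ · cos φ₂ , cos φ₁ · sin φ₂ − sin φ₁ · cos φ₂ · cos Δλ )
  = atan2(-0.60169, -0.65761) = -137.543° → normalised to [0°, 360°): 222.457°.

222°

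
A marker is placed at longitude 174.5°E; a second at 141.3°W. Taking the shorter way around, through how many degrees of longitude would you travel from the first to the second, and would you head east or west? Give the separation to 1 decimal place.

Raw difference: -141.3 − 174.5 = -315.8°.
Normalise into (−180°, 180°]: -315.8° + 360° = 44.2°.
Positive ⇒ the second point lies to the east; separation 44.2°.

44.2° east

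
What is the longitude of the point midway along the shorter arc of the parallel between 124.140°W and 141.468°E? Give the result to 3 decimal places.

171.336°W

Signed shortest Δλ from -124.140° to +141.468° is -94.392°.
Midpoint longitude = -124.140° + (-94.392°)/2 = -124.140° − 47.196° = -171.336°.
(The naïve average (-124.140 + +141.468)/2 = 8.664° is on the wrong side of the globe.)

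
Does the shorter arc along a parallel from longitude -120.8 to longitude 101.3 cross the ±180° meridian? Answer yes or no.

Yes

Naïve |101.3 − -120.8| = 222.1° > 180°, so the shorter arc goes the other way round — across 180°.
Signed shortest Δλ = ((101.3 − -120.8 + 180) mod 360) − 180 = -137.9°.
Going west by 137.9° from -120.8° passes through 180° before reaching +101.3°.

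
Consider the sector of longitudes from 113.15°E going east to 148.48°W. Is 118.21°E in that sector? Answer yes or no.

Yes

Band width going east from +113.15° to -148.48°: ((-148.48 − 113.15) mod 360) = 98.37°.
Offset of +118.21° east of the west edge: ((118.21 − 113.15) mod 360) = 5.06°.
5.06° ≤ 98.37° ⇒ inside.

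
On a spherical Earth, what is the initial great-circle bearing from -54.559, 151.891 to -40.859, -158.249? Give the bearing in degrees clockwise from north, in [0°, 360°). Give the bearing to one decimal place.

88.2°

Δλ = -158.249 − 151.891 = -310.140°; wrapped into (−180°, 180°]: 49.860°.
θ = atan2( sin Δλ · cos φ₂ , cos φ₁ · sin φ₂ − sin φ₁ · cos φ₂ · cos Δλ )
  = atan2(0.57819, 0.01788) = 88.229° → normalised to [0°, 360°): 88.229°.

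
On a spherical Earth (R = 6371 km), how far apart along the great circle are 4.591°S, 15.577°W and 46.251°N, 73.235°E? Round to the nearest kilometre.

10285 km

Δλ = 73.235 − -15.577 = 88.812°.
Δφ = 46.251 − -4.591 = 50.842°.
a = sin²(Δφ/2) + cos φ₁ · cos φ₂ · sin²(Δλ/2) = 0.521765.
c = 2·atan2(√a, √(1−a)) = 1.61434 rad → d = 6371·c ≈ 10284.96 km.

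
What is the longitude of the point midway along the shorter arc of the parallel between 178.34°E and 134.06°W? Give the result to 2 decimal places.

Signed shortest Δλ from +178.34° to -134.06° is +47.60°.
Midpoint longitude = +178.34° + (+47.60°)/2 = +178.34° + 23.80° = +202.14°.
Normalise into (−180°, 180°]: -157.86°.
(The naïve average (+178.34 + -134.06)/2 = 22.14° is on the wrong side of the globe.)

157.86°W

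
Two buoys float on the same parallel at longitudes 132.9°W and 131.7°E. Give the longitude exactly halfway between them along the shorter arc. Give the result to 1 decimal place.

179.4°E

Signed shortest Δλ from -132.9° to +131.7° is -95.4°.
Midpoint longitude = -132.9° + (-95.4°)/2 = -132.9° − 47.7° = -180.6°.
Normalise into (−180°, 180°]: +179.4°.
(The naïve average (-132.9 + +131.7)/2 = -0.6° is on the wrong side of the globe.)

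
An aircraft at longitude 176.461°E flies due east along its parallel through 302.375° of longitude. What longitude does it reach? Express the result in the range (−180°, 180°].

Start at +176.461°; shift +302.375° → +478.836°.
+478.836° lies outside (−180°, 180°]; subtract 360° → +118.836°.

118.836°E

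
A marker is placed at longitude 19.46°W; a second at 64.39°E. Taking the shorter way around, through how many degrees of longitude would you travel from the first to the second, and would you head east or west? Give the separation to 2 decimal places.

83.85° east

Raw difference: 64.39 − -19.46 = 83.85°.
Normalise into (−180°, 180°]: 83.85° stays 83.85°.
Positive ⇒ the second point lies to the east; separation 83.85°.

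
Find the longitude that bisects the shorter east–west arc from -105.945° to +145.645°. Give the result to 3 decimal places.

Signed shortest Δλ from -105.945° to +145.645° is -108.410°.
Midpoint longitude = -105.945° + (-108.410°)/2 = -105.945° − 54.205° = -160.150°.
(The naïve average (-105.945 + +145.645)/2 = 19.85° is on the wrong side of the globe.)

-160.150°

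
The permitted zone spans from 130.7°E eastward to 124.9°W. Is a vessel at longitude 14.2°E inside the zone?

Band width going east from +130.7° to -124.9°: ((-124.9 − 130.7) mod 360) = 104.4°.
Offset of +14.2° east of the west edge: ((14.2 − 130.7) mod 360) = 243.5°.
243.5° > 104.4° ⇒ outside.

No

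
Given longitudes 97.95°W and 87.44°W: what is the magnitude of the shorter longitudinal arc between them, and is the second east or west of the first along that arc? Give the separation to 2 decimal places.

10.51° east

Raw difference: -87.44 − -97.95 = 10.51°.
Normalise into (−180°, 180°]: 10.51° stays 10.51°.
Positive ⇒ the second point lies to the east; separation 10.51°.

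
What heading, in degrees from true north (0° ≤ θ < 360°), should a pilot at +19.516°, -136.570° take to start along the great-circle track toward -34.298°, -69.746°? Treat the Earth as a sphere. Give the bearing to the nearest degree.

Δλ = -69.746 − -136.570 = 66.824°.
θ = atan2( sin Δλ · cos φ₂ , cos φ₁ · sin φ₂ − sin φ₁ · cos φ₂ · cos Δλ )
  = atan2(0.75945, -0.63974) = 130.110° → normalised to [0°, 360°): 130.110°.

130°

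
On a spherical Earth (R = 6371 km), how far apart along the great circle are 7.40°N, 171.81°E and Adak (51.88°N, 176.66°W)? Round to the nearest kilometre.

5057 km

Δλ = -176.66 − 171.81 = -348.47°; wrapped into (−180°, 180°]: 11.53°.
Δφ = 51.88 − 7.40 = 44.48°.
a = sin²(Δφ/2) + cos φ₁ · cos φ₂ · sin²(Δλ/2) = 0.149429.
c = 2·atan2(√a, √(1−a)) = 0.79380 rad → d = 6371·c ≈ 5057.29 km.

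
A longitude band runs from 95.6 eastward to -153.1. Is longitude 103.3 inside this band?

Yes

Band width going east from +95.6° to -153.1°: ((-153.1 − 95.6) mod 360) = 111.3°.
Offset of +103.3° east of the west edge: ((103.3 − 95.6) mod 360) = 7.7°.
7.7° ≤ 111.3° ⇒ inside.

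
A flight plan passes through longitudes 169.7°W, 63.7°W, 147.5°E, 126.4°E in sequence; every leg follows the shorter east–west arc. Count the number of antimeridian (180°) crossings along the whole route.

1

Leg 1: -169.7° → -63.7°, shortest Δλ = 106.0° (east) — does not cross 180°.
Leg 2: -63.7° → +147.5°, shortest Δλ = -148.8° (west) — crosses 180°.
Leg 3: +147.5° → +126.4°, shortest Δλ = -21.1° (west) — does not cross 180°.
Total crossings: 1.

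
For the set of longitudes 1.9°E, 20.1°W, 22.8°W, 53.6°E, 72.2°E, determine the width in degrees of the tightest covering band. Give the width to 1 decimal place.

95.0°

Sort the longitudes: -22.8°, -20.1°, +1.9°, +53.6°, +72.2°.
Eastward gaps between consecutive values (wrapping around): 2.7°, 22.0°, 51.7°, 18.6°, 265.0°.
Largest gap = 265.0° ⇒ minimal covering band is its complement: 360° − 265.0° = 95.0°.
Band runs from -22.8° eastward to +72.2°.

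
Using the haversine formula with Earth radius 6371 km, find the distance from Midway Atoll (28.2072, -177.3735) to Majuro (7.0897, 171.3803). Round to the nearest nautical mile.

1420 nmi

Δλ = 171.3803 − -177.3735 = 348.7538°; wrapped into (−180°, 180°]: -11.2462°.
Δφ = 7.0897 − 28.2072 = -21.1175°.
a = sin²(Δφ/2) + cos φ₁ · cos φ₂ · sin²(Δλ/2) = 0.041974.
c = 2·atan2(√a, √(1−a)) = 0.41267 rad → d = 6371·c ≈ 2629.15 km ≈ 1419.63 nmi.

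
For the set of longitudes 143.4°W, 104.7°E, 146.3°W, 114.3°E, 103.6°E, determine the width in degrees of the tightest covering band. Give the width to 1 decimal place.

113.0°

Sort the longitudes: -146.3°, -143.4°, +103.6°, +104.7°, +114.3°.
Eastward gaps between consecutive values (wrapping around): 2.9°, 247.0°, 1.1°, 9.6°, 99.4°.
Largest gap = 247.0° ⇒ minimal covering band is its complement: 360° − 247.0° = 113.0°.
Band runs from +103.6° eastward to -143.4°, crossing the antimeridian.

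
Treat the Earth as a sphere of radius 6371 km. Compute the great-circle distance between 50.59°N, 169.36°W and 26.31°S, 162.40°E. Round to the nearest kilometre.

8991 km

Δλ = 162.40 − -169.36 = 331.76°; wrapped into (−180°, 180°]: -28.24°.
Δφ = -26.31 − 50.59 = -76.90°.
a = sin²(Δφ/2) + cos φ₁ · cos φ₂ · sin²(Δλ/2) = 0.420543.
c = 2·atan2(√a, √(1−a)) = 1.41121 rad → d = 6371·c ≈ 8990.80 km.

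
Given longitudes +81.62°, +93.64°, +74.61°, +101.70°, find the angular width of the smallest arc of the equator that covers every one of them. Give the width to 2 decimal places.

Sort the longitudes: +74.61°, +81.62°, +93.64°, +101.70°.
Eastward gaps between consecutive values (wrapping around): 7.01°, 12.02°, 8.06°, 332.91°.
Largest gap = 332.91° ⇒ minimal covering band is its complement: 360° − 332.91° = 27.09°.
Band runs from +74.61° eastward to +101.70°.

27.09°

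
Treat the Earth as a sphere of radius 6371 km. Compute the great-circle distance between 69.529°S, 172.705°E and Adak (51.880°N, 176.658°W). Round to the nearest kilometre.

Δλ = -176.658 − 172.705 = -349.363°; wrapped into (−180°, 180°]: 10.637°.
Δφ = 51.880 − -69.529 = 121.409°.
a = sin²(Δφ/2) + cos φ₁ · cos φ₂ · sin²(Δλ/2) = 0.762427.
c = 2·atan2(√a, √(1−a)) = 2.12334 rad → d = 6371·c ≈ 13527.80 km.

13528 km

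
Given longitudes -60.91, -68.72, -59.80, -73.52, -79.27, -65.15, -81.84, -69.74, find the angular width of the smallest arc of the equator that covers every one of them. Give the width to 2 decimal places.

22.04°

Sort the longitudes: -81.84°, -79.27°, -73.52°, -69.74°, -68.72°, -65.15°, -60.91°, -59.80°.
Eastward gaps between consecutive values (wrapping around): 2.57°, 5.75°, 3.78°, 1.02°, 3.57°, 4.24°, 1.11°, 337.96°.
Largest gap = 337.96° ⇒ minimal covering band is its complement: 360° − 337.96° = 22.04°.
Band runs from -81.84° eastward to -59.80°.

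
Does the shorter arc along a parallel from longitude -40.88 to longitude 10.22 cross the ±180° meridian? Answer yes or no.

No

Signed shortest Δλ = ((10.22 − -40.88 + 180) mod 360) − 180 = 51.1°.
Going east by 51.1° from -40.88° reaches +10.22° without touching 180°.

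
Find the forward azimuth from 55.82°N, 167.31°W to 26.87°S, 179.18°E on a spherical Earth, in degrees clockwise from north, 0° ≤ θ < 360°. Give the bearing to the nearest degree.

Δλ = 179.18 − -167.31 = 346.49°; wrapped into (−180°, 180°]: -13.51°.
θ = atan2( sin Δλ · cos φ₂ , cos φ₁ · sin φ₂ − sin φ₁ · cos φ₂ · cos Δλ )
  = atan2(-0.20839, -0.97145) = -167.893° → normalised to [0°, 360°): 192.107°.

192°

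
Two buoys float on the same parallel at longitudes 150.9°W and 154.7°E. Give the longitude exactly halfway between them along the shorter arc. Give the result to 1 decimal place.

Signed shortest Δλ from -150.9° to +154.7° is -54.4°.
Midpoint longitude = -150.9° + (-54.4°)/2 = -150.9° − 27.2° = -178.1°.
(The naïve average (-150.9 + +154.7)/2 = 1.9° is on the wrong side of the globe.)

178.1°W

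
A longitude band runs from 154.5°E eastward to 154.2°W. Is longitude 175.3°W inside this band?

Yes

Band width going east from +154.5° to -154.2°: ((-154.2 − 154.5) mod 360) = 51.3°.
Offset of -175.3° east of the west edge: ((-175.3 − 154.5) mod 360) = 30.2°.
30.2° ≤ 51.3° ⇒ inside.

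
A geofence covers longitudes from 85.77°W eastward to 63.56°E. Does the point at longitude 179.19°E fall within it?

No

Band width going east from -85.77° to +63.56°: ((63.56 − -85.77) mod 360) = 149.33°.
Offset of +179.19° east of the west edge: ((179.19 − -85.77) mod 360) = 264.96°.
264.96° > 149.33° ⇒ outside.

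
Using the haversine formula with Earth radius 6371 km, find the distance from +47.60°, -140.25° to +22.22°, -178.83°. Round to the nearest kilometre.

Δλ = -178.83 − -140.25 = -38.58°.
Δφ = 22.22 − 47.60 = -25.38°.
a = sin²(Δφ/2) + cos φ₁ · cos φ₂ · sin²(Δλ/2) = 0.116380.
c = 2·atan2(√a, √(1−a)) = 0.69627 rad → d = 6371·c ≈ 4435.94 km.

4436 km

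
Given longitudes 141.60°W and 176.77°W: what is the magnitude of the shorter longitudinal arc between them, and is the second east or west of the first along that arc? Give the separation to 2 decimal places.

35.17° west

Raw difference: -176.77 − -141.60 = -35.17°.
Normalise into (−180°, 180°]: -35.17° stays -35.17°.
Negative ⇒ the second point lies to the west; separation 35.17°.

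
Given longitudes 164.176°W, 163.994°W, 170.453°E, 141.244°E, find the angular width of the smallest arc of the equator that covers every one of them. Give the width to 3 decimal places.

54.762°

Sort the longitudes: -164.176°, -163.994°, +141.244°, +170.453°.
Eastward gaps between consecutive values (wrapping around): 0.182°, 305.238°, 29.209°, 25.371°.
Largest gap = 305.238° ⇒ minimal covering band is its complement: 360° − 305.238° = 54.762°.
Band runs from +141.244° eastward to -163.994°, crossing the antimeridian.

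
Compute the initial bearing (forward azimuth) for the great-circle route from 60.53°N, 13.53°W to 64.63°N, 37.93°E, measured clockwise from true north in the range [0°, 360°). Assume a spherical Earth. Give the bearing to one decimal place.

Δλ = 37.93 − -13.53 = 51.46°.
θ = atan2( sin Δλ · cos φ₂ , cos φ₁ · sin φ₂ − sin φ₁ · cos φ₂ · cos Δλ )
  = atan2(0.33513, 0.21211) = 57.670° → normalised to [0°, 360°): 57.670°.

57.7°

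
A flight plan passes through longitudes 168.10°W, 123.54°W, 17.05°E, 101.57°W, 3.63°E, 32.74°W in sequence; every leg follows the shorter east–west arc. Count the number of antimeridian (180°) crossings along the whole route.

0

Leg 1: -168.10° → -123.54°, shortest Δλ = 44.56° (east) — does not cross 180°.
Leg 2: -123.54° → +17.05°, shortest Δλ = 140.59° (east) — does not cross 180°.
Leg 3: +17.05° → -101.57°, shortest Δλ = -118.62° (west) — does not cross 180°.
Leg 4: -101.57° → +3.63°, shortest Δλ = 105.2° (east) — does not cross 180°.
Leg 5: +3.63° → -32.74°, shortest Δλ = -36.37° (west) — does not cross 180°.
Total crossings: 0.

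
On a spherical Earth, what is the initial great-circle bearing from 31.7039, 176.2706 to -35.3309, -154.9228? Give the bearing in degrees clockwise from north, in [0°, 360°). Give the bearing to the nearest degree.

156°

Δλ = -154.9228 − 176.2706 = -331.1934°; wrapped into (−180°, 180°]: 28.8066°.
θ = atan2( sin Δλ · cos φ₂ , cos φ₁ · sin φ₂ − sin φ₁ · cos φ₂ · cos Δλ )
  = atan2(0.39311, -0.86769) = 155.627° → normalised to [0°, 360°): 155.627°.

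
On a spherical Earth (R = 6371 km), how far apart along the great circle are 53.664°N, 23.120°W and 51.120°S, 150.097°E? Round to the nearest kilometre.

19475 km

Δλ = 150.097 − -23.120 = 173.217°.
Δφ = -51.120 − 53.664 = -104.784°.
a = sin²(Δφ/2) + cos φ₁ · cos φ₂ · sin²(Δλ/2) = 0.998206.
c = 2·atan2(√a, √(1−a)) = 3.05685 rad → d = 6371·c ≈ 19475.17 km.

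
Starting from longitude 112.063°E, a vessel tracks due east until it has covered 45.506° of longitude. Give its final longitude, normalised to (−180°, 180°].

Start at +112.063°; shift +45.506° → +157.569°.
+157.569° already lies in (−180°, 180°].

157.569°E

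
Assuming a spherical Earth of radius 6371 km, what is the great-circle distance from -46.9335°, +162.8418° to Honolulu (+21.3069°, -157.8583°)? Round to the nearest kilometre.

8550 km

Δλ = -157.8583 − 162.8418 = -320.7001°; wrapped into (−180°, 180°]: 39.2999°.
Δφ = 21.3069 − -46.9335 = 68.2404°.
a = sin²(Δφ/2) + cos φ₁ · cos φ₂ · sin²(Δλ/2) = 0.386581.
c = 2·atan2(√a, √(1−a)) = 1.34197 rad → d = 6371·c ≈ 8549.67 km.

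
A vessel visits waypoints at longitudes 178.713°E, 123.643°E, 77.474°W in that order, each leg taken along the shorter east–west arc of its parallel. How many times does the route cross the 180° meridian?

1

Leg 1: +178.713° → +123.643°, shortest Δλ = -55.07° (west) — does not cross 180°.
Leg 2: +123.643° → -77.474°, shortest Δλ = 158.883° (east) — crosses 180°.
Total crossings: 1.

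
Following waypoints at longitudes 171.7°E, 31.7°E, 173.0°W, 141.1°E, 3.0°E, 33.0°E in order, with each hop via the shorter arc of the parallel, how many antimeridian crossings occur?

Leg 1: +171.7° → +31.7°, shortest Δλ = -140.0° (west) — does not cross 180°.
Leg 2: +31.7° → -173.0°, shortest Δλ = 155.3° (east) — crosses 180°.
Leg 3: -173.0° → +141.1°, shortest Δλ = -45.9° (west) — crosses 180°.
Leg 4: +141.1° → +3.0°, shortest Δλ = -138.1° (west) — does not cross 180°.
Leg 5: +3.0° → +33.0°, shortest Δλ = 30.0° (east) — does not cross 180°.
Total crossings: 2.

2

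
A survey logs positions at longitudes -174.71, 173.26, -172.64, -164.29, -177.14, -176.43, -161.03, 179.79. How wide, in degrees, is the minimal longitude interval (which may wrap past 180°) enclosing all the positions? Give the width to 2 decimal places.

25.71°

Sort the longitudes: -177.14°, -176.43°, -174.71°, -172.64°, -164.29°, -161.03°, +173.26°, +179.79°.
Eastward gaps between consecutive values (wrapping around): 0.71°, 1.72°, 2.07°, 8.35°, 3.26°, 334.29°, 6.53°, 3.07°.
Largest gap = 334.29° ⇒ minimal covering band is its complement: 360° − 334.29° = 25.71°.
Band runs from +173.26° eastward to -161.03°, crossing the antimeridian.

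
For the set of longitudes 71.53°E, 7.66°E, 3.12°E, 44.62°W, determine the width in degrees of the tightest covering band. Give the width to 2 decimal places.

116.15°

Sort the longitudes: -44.62°, +3.12°, +7.66°, +71.53°.
Eastward gaps between consecutive values (wrapping around): 47.74°, 4.54°, 63.87°, 243.85°.
Largest gap = 243.85° ⇒ minimal covering band is its complement: 360° − 243.85° = 116.15°.
Band runs from -44.62° eastward to +71.53°.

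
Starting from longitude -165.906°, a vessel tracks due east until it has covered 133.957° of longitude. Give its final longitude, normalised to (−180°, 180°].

-31.949°

Start at -165.906°; shift +133.957° → -31.949°.
-31.949° already lies in (−180°, 180°].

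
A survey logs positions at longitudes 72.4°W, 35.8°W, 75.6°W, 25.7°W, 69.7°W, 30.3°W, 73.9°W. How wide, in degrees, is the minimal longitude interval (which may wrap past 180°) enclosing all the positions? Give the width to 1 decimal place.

49.9°

Sort the longitudes: -75.6°, -73.9°, -72.4°, -69.7°, -35.8°, -30.3°, -25.7°.
Eastward gaps between consecutive values (wrapping around): 1.7°, 1.5°, 2.7°, 33.9°, 5.5°, 4.6°, 310.1°.
Largest gap = 310.1° ⇒ minimal covering band is its complement: 360° − 310.1° = 49.9°.
Band runs from -75.6° eastward to -25.7°.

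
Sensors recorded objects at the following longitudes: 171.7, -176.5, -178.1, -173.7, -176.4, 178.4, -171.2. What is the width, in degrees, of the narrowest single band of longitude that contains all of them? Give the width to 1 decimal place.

Sort the longitudes: -178.1°, -176.5°, -176.4°, -173.7°, -171.2°, +171.7°, +178.4°.
Eastward gaps between consecutive values (wrapping around): 1.6°, 0.1°, 2.7°, 2.5°, 342.9°, 6.7°, 3.5°.
Largest gap = 342.9° ⇒ minimal covering band is its complement: 360° − 342.9° = 17.1°.
Band runs from +171.7° eastward to -171.2°, crossing the antimeridian.

17.1°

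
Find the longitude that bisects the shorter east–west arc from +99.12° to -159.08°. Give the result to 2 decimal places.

Signed shortest Δλ from +99.12° to -159.08° is +101.80°.
Midpoint longitude = +99.12° + (+101.80°)/2 = +99.12° + 50.90° = +150.02°.
(The naïve average (+99.12 + -159.08)/2 = -29.98° is on the wrong side of the globe.)

+150.02°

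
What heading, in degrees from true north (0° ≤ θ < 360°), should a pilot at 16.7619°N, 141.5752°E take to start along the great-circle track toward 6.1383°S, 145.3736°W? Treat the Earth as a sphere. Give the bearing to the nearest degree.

101°

Δλ = -145.3736 − 141.5752 = -286.9488°; wrapped into (−180°, 180°]: 73.0512°.
θ = atan2( sin Δλ · cos φ₂ , cos φ₁ · sin φ₂ − sin φ₁ · cos φ₂ · cos Δλ )
  = atan2(0.95108, -0.18598) = 101.064° → normalised to [0°, 360°): 101.064°.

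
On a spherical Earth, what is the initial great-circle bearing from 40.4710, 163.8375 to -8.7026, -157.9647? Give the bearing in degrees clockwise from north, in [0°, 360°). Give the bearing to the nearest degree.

Δλ = -157.9647 − 163.8375 = -321.8022°; wrapped into (−180°, 180°]: 38.1978°.
θ = atan2( sin Δλ · cos φ₂ , cos φ₁ · sin φ₂ − sin φ₁ · cos φ₂ · cos Δλ )
  = atan2(0.61126, -0.61932) = 135.375° → normalised to [0°, 360°): 135.375°.

135°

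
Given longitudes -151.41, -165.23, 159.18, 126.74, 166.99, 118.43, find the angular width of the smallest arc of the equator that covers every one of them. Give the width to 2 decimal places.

Sort the longitudes: -165.23°, -151.41°, +118.43°, +126.74°, +159.18°, +166.99°.
Eastward gaps between consecutive values (wrapping around): 13.82°, 269.84°, 8.31°, 32.44°, 7.81°, 27.78°.
Largest gap = 269.84° ⇒ minimal covering band is its complement: 360° − 269.84° = 90.16°.
Band runs from +118.43° eastward to -151.41°, crossing the antimeridian.

90.16°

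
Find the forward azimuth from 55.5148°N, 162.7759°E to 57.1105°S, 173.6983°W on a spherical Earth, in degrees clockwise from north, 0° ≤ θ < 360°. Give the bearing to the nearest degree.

166°

Δλ = -173.6983 − 162.7759 = -336.4742°; wrapped into (−180°, 180°]: 23.5258°.
θ = atan2( sin Δλ · cos φ₂ , cos φ₁ · sin φ₂ − sin φ₁ · cos φ₂ · cos Δλ )
  = atan2(0.21675, -0.88584) = 166.251° → normalised to [0°, 360°): 166.251°.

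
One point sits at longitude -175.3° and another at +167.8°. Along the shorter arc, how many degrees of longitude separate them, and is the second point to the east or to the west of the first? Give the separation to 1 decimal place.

16.9° west

Raw difference: 167.8 − -175.3 = 343.1°.
Normalise into (−180°, 180°]: 343.1° − 360° = -16.9°.
Negative ⇒ the second point lies to the west; separation 16.9°.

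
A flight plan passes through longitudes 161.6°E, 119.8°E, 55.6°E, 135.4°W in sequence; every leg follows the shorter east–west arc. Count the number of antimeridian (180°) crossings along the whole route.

1

Leg 1: +161.6° → +119.8°, shortest Δλ = -41.8° (west) — does not cross 180°.
Leg 2: +119.8° → +55.6°, shortest Δλ = -64.2° (west) — does not cross 180°.
Leg 3: +55.6° → -135.4°, shortest Δλ = 169.0° (east) — crosses 180°.
Total crossings: 1.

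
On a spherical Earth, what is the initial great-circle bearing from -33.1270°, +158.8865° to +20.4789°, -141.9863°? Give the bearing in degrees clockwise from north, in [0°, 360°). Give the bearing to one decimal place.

55.4°

Δλ = -141.9863 − 158.8865 = -300.8728°; wrapped into (−180°, 180°]: 59.1272°.
θ = atan2( sin Δλ · cos φ₂ , cos φ₁ · sin φ₂ − sin φ₁ · cos φ₂ · cos Δλ )
  = atan2(0.80406, 0.55570) = 55.351° → normalised to [0°, 360°): 55.351°.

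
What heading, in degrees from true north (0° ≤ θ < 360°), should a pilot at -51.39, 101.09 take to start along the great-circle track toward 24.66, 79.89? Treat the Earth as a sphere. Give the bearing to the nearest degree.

Δλ = 79.89 − 101.09 = -21.20°.
θ = atan2( sin Δλ · cos φ₂ , cos φ₁ · sin φ₂ − sin φ₁ · cos φ₂ · cos Δλ )
  = atan2(-0.32864, 0.92245) = -19.610° → normalised to [0°, 360°): 340.390°.

340°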